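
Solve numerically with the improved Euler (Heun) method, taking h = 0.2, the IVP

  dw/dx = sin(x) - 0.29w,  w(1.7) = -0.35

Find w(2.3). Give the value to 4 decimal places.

Heun: k1 = f(x_n, w_n); k2 = f(x_n + h, w_n + h·k1); w_{n+1} = w_n + (h/2)·(k1 + k2).
x=1.700000, w=-0.350000:
  k1 = f(1.700000, -0.350000) = 1.093165
  k2 = f(1.900000, -0.131367) = 0.984397
  w ← -0.350000 + (0.2/2)·(1.093165 + 0.984397) = -0.142244
x=1.900000, w=-0.142244:
  k1 = f(1.900000, -0.142244) = 0.987551
  k2 = f(2.100000, 0.055266) = 0.847182
  w ← -0.142244 + (0.2/2)·(0.987551 + 0.847182) = 0.041229
x=2.100000, w=0.041229:
  k1 = f(2.100000, 0.041229) = 0.851253
  k2 = f(2.300000, 0.211480) = 0.684376
  w ← 0.041229 + (0.2/2)·(0.851253 + 0.684376) = 0.194792
w(2.3) ≈ 0.1948

0.1948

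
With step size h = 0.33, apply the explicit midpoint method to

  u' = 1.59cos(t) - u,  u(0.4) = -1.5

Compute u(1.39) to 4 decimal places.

-0.0530

Midpoint: k1 = f(t_n, u_n); k2 = f(t_n + h/2, u_n + (h/2)·k1); u_{n+1} = u_n + h·k2.
t=0.400000, u=-1.500000:
  k1 = f(0.400000, -1.500000) = 2.964487
  k2 = f(0.565000, -1.010860) = 2.353756
  u ← -1.500000 + 0.33·2.353756 = -0.723261
t=0.730000, u=-0.723261:
  k1 = f(0.730000, -0.723261) = 1.908088
  k2 = f(0.895000, -0.408426) = 1.403001
  u ← -0.723261 + 0.33·1.403001 = -0.260270
t=1.060000, u=-0.260270:
  k1 = f(1.060000, -0.260270) = 1.037577
  k2 = f(1.225000, -0.089070) = 0.627994
  u ← -0.260270 + 0.33·0.627994 = -0.053032
u(1.39) ≈ -0.0530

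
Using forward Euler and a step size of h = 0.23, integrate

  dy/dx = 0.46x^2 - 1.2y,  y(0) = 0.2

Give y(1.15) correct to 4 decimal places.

Euler: y_{n+1} = y_n + h·f(x_n, y_n).
x=0.000000, y=0.200000: f=-0.240000 → y ← 0.200000 + 0.23·(-0.240000) = 0.144800
x=0.230000, y=0.144800: f=-0.149426 → y ← 0.144800 + 0.23·(-0.149426) = 0.110432
x=0.460000, y=0.110432: f=-0.035182 → y ← 0.110432 + 0.23·(-0.035182) = 0.102340
x=0.690000, y=0.102340: f=0.096198 → y ← 0.102340 + 0.23·0.096198 = 0.124466
x=0.920000, y=0.124466: f=0.239985 → y ← 0.124466 + 0.23·0.239985 = 0.179662
y(1.15) ≈ 0.1797

0.1797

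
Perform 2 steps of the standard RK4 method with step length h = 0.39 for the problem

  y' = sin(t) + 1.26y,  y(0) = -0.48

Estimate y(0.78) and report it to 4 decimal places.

RK4: k1 = f(t_n, y_n); k2 = f(t_n + h/2, y_n + (h/2)·k1); k3 = f(t_n + h/2, y_n + (h/2)·k2); k4 = f(t_n + h, y_n + h·k3); y_{n+1} = y_n + (h/6)·(k1 + 2k2 + 2k3 + k4).
t=0.000000, y=-0.480000:
  k1 = f(0.000000, -0.480000) = -0.604800
  k2 = f(0.195000, -0.597936) = -0.559633
  k3 = f(0.195000, -0.589128) = -0.548535
  k4 = f(0.390000, -0.693929) = -0.494162
  y ← -0.480000 + (0.39/6)·(k1 + 2k2 + 2k3 + k4) = -0.695494
t=0.390000, y=-0.695494:
  k1 = f(0.390000, -0.695494) = -0.496134
  k2 = f(0.585000, -0.792241) = -0.446024
  k3 = f(0.585000, -0.782469) = -0.433712
  k4 = f(0.780000, -0.864642) = -0.386169
  y ← -0.695494 + (0.39/6)·(k1 + 2k2 + 2k3 + k4) = -0.867210
y(0.78) ≈ -0.8672

-0.8672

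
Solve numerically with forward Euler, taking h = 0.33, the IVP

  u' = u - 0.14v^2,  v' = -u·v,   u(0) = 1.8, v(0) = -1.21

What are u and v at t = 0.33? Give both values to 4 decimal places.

2.3264, -0.4913

Euler on (u,v): u_{n+1} = u_n + h·u', v_{n+1} = v_n + h·v'.
0.000000: (1.800000, -1.210000); f=(1.595026, 2.178000) → (2.326359, -0.491260)
(u(0.33), v(0.33)) ≈ (2.3264, -0.4913)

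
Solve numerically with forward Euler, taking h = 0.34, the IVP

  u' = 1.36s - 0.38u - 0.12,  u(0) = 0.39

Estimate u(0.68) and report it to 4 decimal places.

Euler: u_{n+1} = u_n + h·f(s_n, u_n).
s=0.000000, u=0.390000: f=-0.268200 → u ← 0.390000 + 0.34·(-0.268200) = 0.298812
s=0.340000, u=0.298812: f=0.228851 → u ← 0.298812 + 0.34·0.228851 = 0.376621
u(0.68) ≈ 0.3766

0.3766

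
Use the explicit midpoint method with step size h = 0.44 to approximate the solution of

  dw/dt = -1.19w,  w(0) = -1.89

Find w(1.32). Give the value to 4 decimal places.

Midpoint: k1 = f(t_n, w_n); k2 = f(t_n + h/2, w_n + (h/2)·k1); w_{n+1} = w_n + h·k2.
t=0.000000, w=-1.890000:
  k1 = f(0.000000, -1.890000) = 2.249100
  k2 = f(0.220000, -1.395198) = 1.660286
  w ← -1.890000 + 0.44·1.660286 = -1.159474
t=0.440000, w=-1.159474:
  k1 = f(0.440000, -1.159474) = 1.379774
  k2 = f(0.660000, -0.855924) = 1.018549
  w ← -1.159474 + 0.44·1.018549 = -0.711313
t=0.880000, w=-0.711313:
  k1 = f(0.880000, -0.711313) = 0.846462
  k2 = f(1.100000, -0.525091) = 0.624858
  w ← -0.711313 + 0.44·0.624858 = -0.436375
w(1.32) ≈ -0.4364

-0.4364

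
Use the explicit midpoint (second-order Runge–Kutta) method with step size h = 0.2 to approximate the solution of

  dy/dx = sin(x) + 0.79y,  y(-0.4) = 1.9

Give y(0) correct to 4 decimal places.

2.5036

Midpoint: k1 = f(x_n, y_n); k2 = f(x_n + h/2, y_n + (h/2)·k1); y_{n+1} = y_n + h·k2.
x=-0.400000, y=1.900000:
  k1 = f(-0.400000, 1.900000) = 1.111582
  k2 = f(-0.300000, 2.011158) = 1.293295
  y ← 1.900000 + 0.2·1.293295 = 2.158659
x=-0.200000, y=2.158659:
  k1 = f(-0.200000, 2.158659) = 1.506671
  k2 = f(-0.100000, 2.309326) = 1.724534
  y ← 2.158659 + 0.2·1.724534 = 2.503566
y(0) ≈ 2.5036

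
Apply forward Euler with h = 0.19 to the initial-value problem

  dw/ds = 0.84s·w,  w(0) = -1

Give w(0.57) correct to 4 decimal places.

Euler: w_{n+1} = w_n + h·f(s_n, w_n).
s=0.000000, w=-1.000000: f=0.000000 → w ← -1.000000 + 0.19·0.000000 = -1.000000
s=0.190000, w=-1.000000: f=-0.159600 → w ← -1.000000 + 0.19·(-0.159600) = -1.030324
s=0.380000, w=-1.030324: f=-0.328879 → w ← -1.030324 + 0.19·(-0.328879) = -1.092811
w(0.57) ≈ -1.0928

-1.0928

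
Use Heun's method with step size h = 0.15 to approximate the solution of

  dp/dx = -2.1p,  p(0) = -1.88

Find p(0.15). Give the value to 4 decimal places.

Heun: k1 = f(x_n, p_n); k2 = f(x_n + h, p_n + h·k1); p_{n+1} = p_n + (h/2)·(k1 + k2).
x=0.000000, p=-1.880000:
  k1 = f(0.000000, -1.880000) = 3.948000
  k2 = f(0.150000, -1.287800) = 2.704380
  p ← -1.880000 + (0.15/2)·(3.948000 + 2.704380) = -1.381072
p(0.15) ≈ -1.3811

-1.3811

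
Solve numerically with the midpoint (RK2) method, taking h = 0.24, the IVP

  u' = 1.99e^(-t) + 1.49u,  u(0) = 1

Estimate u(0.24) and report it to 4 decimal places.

Midpoint: k1 = f(t_n, u_n); k2 = f(t_n + h/2, u_n + (h/2)·k1); u_{n+1} = u_n + h·k2.
t=0.000000, u=1.000000:
  k1 = f(0.000000, 1.000000) = 3.480000
  k2 = f(0.120000, 1.417600) = 3.877196
  u ← 1.000000 + 0.24·3.877196 = 1.930527
u(0.24) ≈ 1.9305

1.9305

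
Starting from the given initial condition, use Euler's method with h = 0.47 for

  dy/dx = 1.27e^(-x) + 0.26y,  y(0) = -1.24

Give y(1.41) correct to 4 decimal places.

-0.3489

Euler: y_{n+1} = y_n + h·f(x_n, y_n).
x=0.000000, y=-1.240000: f=0.947600 → y ← -1.240000 + 0.47·0.947600 = -0.794628
x=0.470000, y=-0.794628: f=0.587150 → y ← -0.794628 + 0.47·0.587150 = -0.518668
x=0.940000, y=-0.518668: f=0.361244 → y ← -0.518668 + 0.47·0.361244 = -0.348883
y(1.41) ≈ -0.3489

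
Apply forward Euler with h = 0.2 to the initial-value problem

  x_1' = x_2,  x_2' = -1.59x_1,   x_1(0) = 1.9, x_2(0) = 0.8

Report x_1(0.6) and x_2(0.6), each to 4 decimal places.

2.0073, -1.1268

Euler on (x_1,x_2): x_1_{n+1} = x_1_n + h·x_1', x_2_{n+1} = x_2_n + h·x_2'.
0.000000: (1.900000, 0.800000); f=(0.800000, -3.021000) → (2.060000, 0.195800)
0.200000: (2.060000, 0.195800); f=(0.195800, -3.275400) → (2.099160, -0.459280)
0.400000: (2.099160, -0.459280); f=(-0.459280, -3.337664) → (2.007304, -1.126813)
(x_1(0.6), x_2(0.6)) ≈ (2.0073, -1.1268)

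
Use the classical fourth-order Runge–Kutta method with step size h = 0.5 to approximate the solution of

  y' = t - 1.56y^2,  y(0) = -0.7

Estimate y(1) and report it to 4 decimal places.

RK4: k1 = f(t_n, y_n); k2 = f(t_n + h/2, y_n + (h/2)·k1); k3 = f(t_n + h/2, y_n + (h/2)·k2); k4 = f(t_n + h, y_n + h·k3); y_{n+1} = y_n + (h/6)·(k1 + 2k2 + 2k3 + k4).
t=0.000000, y=-0.700000:
  k1 = f(0.000000, -0.700000) = -0.764400
  k2 = f(0.250000, -0.891100) = -0.988732
  k3 = f(0.250000, -0.947183) = -1.149563
  k4 = f(0.500000, -1.274782) = -2.035106
  y ← -0.700000 + (0.5/6)·(k1 + 2k2 + 2k3 + k4) = -1.289675
t=0.500000, y=-1.289675:
  k1 = f(0.500000, -1.289675) = -2.094687
  k2 = f(0.750000, -1.813347) = -4.379632
  k3 = f(0.750000, -2.384583) = -8.120526
  k4 = f(1.000000, -5.349938) = -43.650061
  y ← -1.289675 + (0.5/6)·(k1 + 2k2 + 2k3 + k4) = -7.185097
y(1) ≈ -7.1851

-7.1851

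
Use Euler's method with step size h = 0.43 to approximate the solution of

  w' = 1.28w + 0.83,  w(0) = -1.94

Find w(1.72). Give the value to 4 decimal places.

Euler: w_{n+1} = w_n + h·f(t_n, w_n).
t=0.000000, w=-1.940000: f=-1.653200 → w ← -1.940000 + 0.43·(-1.653200) = -2.650876
t=0.430000, w=-2.650876: f=-2.563121 → w ← -2.650876 + 0.43·(-2.563121) = -3.753018
t=0.860000, w=-3.753018: f=-3.973863 → w ← -3.753018 + 0.43·(-3.973863) = -5.461779
t=1.290000, w=-5.461779: f=-6.161078 → w ← -5.461779 + 0.43·(-6.161078) = -8.111043
w(1.72) ≈ -8.1110

-8.1110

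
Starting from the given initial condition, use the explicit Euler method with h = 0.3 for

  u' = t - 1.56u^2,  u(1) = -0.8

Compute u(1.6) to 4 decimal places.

Euler: u_{n+1} = u_n + h·f(t_n, u_n).
t=1.000000, u=-0.800000: f=0.001600 → u ← -0.800000 + 0.3·0.001600 = -0.799520
t=1.300000, u=-0.799520: f=0.302798 → u ← -0.799520 + 0.3·0.302798 = -0.708681
u(1.6) ≈ -0.7087

-0.7087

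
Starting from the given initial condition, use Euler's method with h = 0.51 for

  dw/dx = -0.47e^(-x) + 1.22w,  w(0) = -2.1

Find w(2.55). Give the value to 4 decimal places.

Euler: w_{n+1} = w_n + h·f(x_n, w_n).
x=0.000000, w=-2.100000: f=-3.032000 → w ← -2.100000 + 0.51·(-3.032000) = -3.646320
x=0.510000, w=-3.646320: f=-4.730743 → w ← -3.646320 + 0.51·(-4.730743) = -6.058999
x=1.020000, w=-6.058999: f=-7.561459 → w ← -6.058999 + 0.51·(-7.561459) = -9.915343
x=1.530000, w=-9.915343: f=-12.198490 → w ← -9.915343 + 0.51·(-12.198490) = -16.136573
x=2.040000, w=-16.136573: f=-19.747732 → w ← -16.136573 + 0.51·(-19.747732) = -26.207916
w(2.55) ≈ -26.2079

-26.2079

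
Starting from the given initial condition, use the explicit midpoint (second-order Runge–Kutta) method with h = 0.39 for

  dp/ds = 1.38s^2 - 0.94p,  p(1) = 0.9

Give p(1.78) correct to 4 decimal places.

Midpoint: k1 = f(s_n, p_n); k2 = f(s_n + h/2, p_n + (h/2)·k1); p_{n+1} = p_n + h·k2.
s=1.000000, p=0.900000:
  k1 = f(1.000000, 0.900000) = 0.534000
  k2 = f(1.195000, 1.004130) = 1.026792
  p ← 0.900000 + 0.39·1.026792 = 1.300449
s=1.390000, p=1.300449:
  k1 = f(1.390000, 1.300449) = 1.443876
  k2 = f(1.585000, 1.582005) = 1.979786
  p ← 1.300449 + 0.39·1.979786 = 2.072566
p(1.78) ≈ 2.0726

2.0726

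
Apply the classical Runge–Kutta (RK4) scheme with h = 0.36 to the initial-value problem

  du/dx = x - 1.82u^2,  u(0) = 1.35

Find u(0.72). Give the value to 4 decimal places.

RK4: k1 = f(x_n, u_n); k2 = f(x_n + h/2, u_n + (h/2)·k1); k3 = f(x_n + h/2, u_n + (h/2)·k2); k4 = f(x_n + h, u_n + h·k3); u_{n+1} = u_n + (h/6)·(k1 + 2k2 + 2k3 + k4).
x=0.000000, u=1.350000:
  k1 = f(0.000000, 1.350000) = -3.316950
  k2 = f(0.180000, 0.752949) = -0.851817
  k3 = f(0.180000, 1.196673) = -2.426288
  k4 = f(0.360000, 0.476536) = -0.053298
  u ← 1.350000 + (0.36/6)·(k1 + 2k2 + 2k3 + k4) = 0.754413
x=0.360000, u=0.754413:
  k1 = f(0.360000, 0.754413) = -0.675832
  k2 = f(0.540000, 0.632763) = -0.188708
  k3 = f(0.540000, 0.720445) = -0.404655
  k4 = f(0.720000, 0.608737) = 0.045580
  u ← 0.754413 + (0.36/6)·(k1 + 2k2 + 2k3 + k4) = 0.645394
u(0.72) ≈ 0.6454

0.6454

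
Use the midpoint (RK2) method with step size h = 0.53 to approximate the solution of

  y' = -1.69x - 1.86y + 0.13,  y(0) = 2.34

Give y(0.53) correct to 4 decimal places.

0.9678

Midpoint: k1 = f(x_n, y_n); k2 = f(x_n + h/2, y_n + (h/2)·k1); y_{n+1} = y_n + h·k2.
x=0.000000, y=2.340000:
  k1 = f(0.000000, 2.340000) = -4.222400
  k2 = f(0.265000, 1.221064) = -2.589029
  y ← 2.340000 + 0.53·(-2.589029) = 0.967815
y(0.53) ≈ 0.9678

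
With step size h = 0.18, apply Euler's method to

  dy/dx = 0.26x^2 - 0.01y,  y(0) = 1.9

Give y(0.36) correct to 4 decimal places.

1.8947

Euler: y_{n+1} = y_n + h·f(x_n, y_n).
x=0.000000, y=1.900000: f=-0.019000 → y ← 1.900000 + 0.18·(-0.019000) = 1.896580
x=0.180000, y=1.896580: f=-0.010542 → y ← 1.896580 + 0.18·(-0.010542) = 1.894682
y(0.36) ≈ 1.8947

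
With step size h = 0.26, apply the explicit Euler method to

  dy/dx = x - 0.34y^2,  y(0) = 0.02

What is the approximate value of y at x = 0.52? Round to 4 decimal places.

Euler: y_{n+1} = y_n + h·f(x_n, y_n).
x=0.000000, y=0.020000: f=-0.000136 → y ← 0.020000 + 0.26·(-0.000136) = 0.019965
x=0.260000, y=0.019965: f=0.259864 → y ← 0.019965 + 0.26·0.259864 = 0.087529
y(0.52) ≈ 0.0875

0.0875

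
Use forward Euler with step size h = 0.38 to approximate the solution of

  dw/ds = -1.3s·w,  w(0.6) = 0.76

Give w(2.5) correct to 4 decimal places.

-0.0006

Euler: w_{n+1} = w_n + h·f(s_n, w_n).
s=0.600000, w=0.760000: f=-0.592800 → w ← 0.760000 + 0.38·(-0.592800) = 0.534736
s=0.980000, w=0.534736: f=-0.681254 → w ← 0.534736 + 0.38·(-0.681254) = 0.275860
s=1.360000, w=0.275860: f=-0.487720 → w ← 0.275860 + 0.38·(-0.487720) = 0.090526
s=1.740000, w=0.090526: f=-0.204770 → w ← 0.090526 + 0.38·(-0.204770) = 0.012713
s=2.120000, w=0.012713: f=-0.035038 → w ← 0.012713 + 0.38·(-0.035038) = -0.000601
w(2.5) ≈ -0.0006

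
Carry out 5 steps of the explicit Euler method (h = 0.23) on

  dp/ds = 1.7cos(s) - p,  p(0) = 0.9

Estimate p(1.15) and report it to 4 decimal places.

Euler: p_{n+1} = p_n + h·f(s_n, p_n).
s=0.000000, p=0.900000: f=0.800000 → p ← 0.900000 + 0.23·0.800000 = 1.084000
s=0.230000, p=1.084000: f=0.571233 → p ← 1.084000 + 0.23·0.571233 = 1.215384
s=0.460000, p=1.215384: f=0.307906 → p ← 1.215384 + 0.23·0.307906 = 1.286202
s=0.690000, p=1.286202: f=0.024916 → p ← 1.286202 + 0.23·0.024916 = 1.291933
s=0.920000, p=1.291933: f=-0.262038 → p ← 1.291933 + 0.23·(-0.262038) = 1.231664
p(1.15) ≈ 1.2317

1.2317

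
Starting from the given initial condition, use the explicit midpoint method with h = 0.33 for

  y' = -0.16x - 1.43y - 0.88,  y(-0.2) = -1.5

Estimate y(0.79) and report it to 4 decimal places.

Midpoint: k1 = f(x_n, y_n); k2 = f(x_n + h/2, y_n + (h/2)·k1); y_{n+1} = y_n + h·k2.
x=-0.200000, y=-1.500000:
  k1 = f(-0.200000, -1.500000) = 1.297000
  k2 = f(-0.035000, -1.285995) = 0.964573
  y ← -1.500000 + 0.33·0.964573 = -1.181691
x=0.130000, y=-1.181691:
  k1 = f(0.130000, -1.181691) = 0.789018
  k2 = f(0.295000, -1.051503) = 0.576449
  y ← -1.181691 + 0.33·0.576449 = -0.991463
x=0.460000, y=-0.991463:
  k1 = f(0.460000, -0.991463) = 0.464192
  k2 = f(0.625000, -0.914871) = 0.328266
  y ← -0.991463 + 0.33·0.328266 = -0.883135
y(0.79) ≈ -0.8831

-0.8831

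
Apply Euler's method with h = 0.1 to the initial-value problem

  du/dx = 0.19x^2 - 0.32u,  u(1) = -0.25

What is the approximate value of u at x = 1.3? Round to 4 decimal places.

Euler: u_{n+1} = u_n + h·f(x_n, u_n).
x=1.000000, u=-0.250000: f=0.270000 → u ← -0.250000 + 0.1·0.270000 = -0.223000
x=1.100000, u=-0.223000: f=0.301260 → u ← -0.223000 + 0.1·0.301260 = -0.192874
x=1.200000, u=-0.192874: f=0.335320 → u ← -0.192874 + 0.1·0.335320 = -0.159342
u(1.3) ≈ -0.1593

-0.1593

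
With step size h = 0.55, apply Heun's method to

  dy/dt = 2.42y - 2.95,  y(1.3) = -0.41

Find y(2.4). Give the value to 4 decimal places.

Heun: k1 = f(t_n, y_n); k2 = f(t_n + h, y_n + h·k1); y_{n+1} = y_n + (h/2)·(k1 + k2).
t=1.300000, y=-0.410000:
  k1 = f(1.300000, -0.410000) = -3.942200
  k2 = f(1.850000, -2.578210) = -9.189268
  y ← -0.410000 + (0.55/2)·(-3.942200 + (-9.189268)) = -4.021154
t=1.850000, y=-4.021154:
  k1 = f(1.850000, -4.021154) = -12.681192
  k2 = f(2.400000, -10.995809) = -29.559859
  y ← -4.021154 + (0.55/2)·(-12.681192 + (-29.559859)) = -15.637443
y(2.4) ≈ -15.6374

-15.6374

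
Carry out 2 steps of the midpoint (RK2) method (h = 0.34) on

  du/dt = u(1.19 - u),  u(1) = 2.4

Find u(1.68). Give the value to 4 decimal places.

Midpoint: k1 = f(t_n, u_n); k2 = f(t_n + h/2, u_n + (h/2)·k1); u_{n+1} = u_n + h·k2.
t=1.000000, u=2.400000:
  k1 = f(1.000000, 2.400000) = -2.904000
  k2 = f(1.170000, 1.906320) = -1.365535
  u ← 2.400000 + 0.34·(-1.365535) = 1.935718
t=1.340000, u=1.935718:
  k1 = f(1.340000, 1.935718) = -1.443500
  k2 = f(1.510000, 1.690323) = -0.845708
  u ← 1.935718 + 0.34·(-0.845708) = 1.648177
u(1.68) ≈ 1.6482

1.6482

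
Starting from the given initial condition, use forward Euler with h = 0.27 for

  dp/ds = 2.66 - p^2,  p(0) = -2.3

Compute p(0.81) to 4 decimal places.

-10.0820

Euler: p_{n+1} = p_n + h·f(s_n, p_n).
s=0.000000, p=-2.300000: f=-2.630000 → p ← -2.300000 + 0.27·(-2.630000) = -3.010100
s=0.270000, p=-3.010100: f=-6.400702 → p ← -3.010100 + 0.27·(-6.400702) = -4.738290
s=0.540000, p=-4.738290: f=-19.791388 → p ← -4.738290 + 0.27·(-19.791388) = -10.081964
p(0.81) ≈ -10.0820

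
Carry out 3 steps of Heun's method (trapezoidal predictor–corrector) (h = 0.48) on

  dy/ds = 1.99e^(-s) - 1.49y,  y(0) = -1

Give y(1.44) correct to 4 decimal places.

Heun: k1 = f(s_n, y_n); k2 = f(s_n + h, y_n + h·k1); y_{n+1} = y_n + (h/2)·(k1 + k2).
s=0.000000, y=-1.000000:
  k1 = f(0.000000, -1.000000) = 3.480000
  k2 = f(0.480000, 0.670400) = 0.232483
  y ← -1.000000 + (0.48/2)·(3.480000 + 0.232483) = -0.109004
s=0.480000, y=-0.109004:
  k1 = f(0.480000, -0.109004) = 1.393795
  k2 = f(0.960000, 0.560018) = -0.072469
  y ← -0.109004 + (0.48/2)·(1.393795 + (-0.072469)) = 0.208114
s=0.960000, y=0.208114:
  k1 = f(0.960000, 0.208114) = 0.451867
  k2 = f(1.440000, 0.425010) = -0.161779
  y ← 0.208114 + (0.48/2)·(0.451867 + (-0.161779)) = 0.277735
y(1.44) ≈ 0.2777

0.2777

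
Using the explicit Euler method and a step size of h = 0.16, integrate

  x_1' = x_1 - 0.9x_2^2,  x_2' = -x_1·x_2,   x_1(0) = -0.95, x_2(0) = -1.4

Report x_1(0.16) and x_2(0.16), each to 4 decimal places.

-1.3842, -1.6128

Euler on (x_1,x_2): x_1_{n+1} = x_1_n + h·x_1', x_2_{n+1} = x_2_n + h·x_2'.
0.000000: (-0.950000, -1.400000); f=(-2.714000, -1.330000) → (-1.384240, -1.612800)
(x_1(0.16), x_2(0.16)) ≈ (-1.3842, -1.6128)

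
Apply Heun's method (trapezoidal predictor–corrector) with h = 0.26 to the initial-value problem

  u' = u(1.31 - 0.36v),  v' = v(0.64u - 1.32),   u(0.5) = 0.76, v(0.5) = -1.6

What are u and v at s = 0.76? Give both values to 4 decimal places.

Heun on (u,v): k1 = f(s_n, state_n); k2 = f(s_n + h, state_n + h·k1); state_{n+1} = state_n + (h/2)·(k1 + k2).
0.500000: (0.760000, -1.600000)
  k1 = (1.433360, 1.333760)
  predictor → (1.132674, -1.253222)
  k2 = (1.994820, 0.745779)
  → (1.205663, -1.329660)
(u(0.76), v(0.76)) ≈ (1.2057, -1.3297)

1.2057, -1.3297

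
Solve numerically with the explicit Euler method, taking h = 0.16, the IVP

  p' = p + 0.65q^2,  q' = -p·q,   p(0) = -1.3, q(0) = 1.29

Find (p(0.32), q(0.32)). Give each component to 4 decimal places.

Euler on (p,q): p_{n+1} = p_n + h·p', q_{n+1} = q_n + h·q'.
0.000000: (-1.300000, 1.290000); f=(-0.218335, 1.677000) → (-1.334934, 1.558320)
0.160000: (-1.334934, 1.558320); f=(0.243501, 2.080254) → (-1.295973, 1.891161)
(p(0.32), q(0.32)) ≈ (-1.2960, 1.8912)

-1.2960, 1.8912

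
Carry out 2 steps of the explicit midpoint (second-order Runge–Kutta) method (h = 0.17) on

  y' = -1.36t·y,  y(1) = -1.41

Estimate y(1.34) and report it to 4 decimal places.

Midpoint: k1 = f(t_n, y_n); k2 = f(t_n + h/2, y_n + (h/2)·k1); y_{n+1} = y_n + h·k2.
t=1.000000, y=-1.410000:
  k1 = f(1.000000, -1.410000) = 1.917600
  k2 = f(1.085000, -1.247004) = 1.840079
  y ← -1.410000 + 0.17·1.840079 = -1.097187
t=1.170000, y=-1.097187:
  k1 = f(1.170000, -1.097187) = 1.745843
  k2 = f(1.255000, -0.948790) = 1.619395
  y ← -1.097187 + 0.17·1.619395 = -0.821889
y(1.34) ≈ -0.8219

-0.8219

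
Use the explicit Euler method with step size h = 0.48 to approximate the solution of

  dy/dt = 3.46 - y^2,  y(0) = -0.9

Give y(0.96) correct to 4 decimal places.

1.9664

Euler: y_{n+1} = y_n + h·f(t_n, y_n).
t=0.000000, y=-0.900000: f=2.650000 → y ← -0.900000 + 0.48·2.650000 = 0.372000
t=0.480000, y=0.372000: f=3.321616 → y ← 0.372000 + 0.48·3.321616 = 1.966376
y(0.96) ≈ 1.9664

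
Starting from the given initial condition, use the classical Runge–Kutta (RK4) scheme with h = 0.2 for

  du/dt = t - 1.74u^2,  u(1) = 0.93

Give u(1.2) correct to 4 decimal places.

RK4: k1 = f(t_n, u_n); k2 = f(t_n + h/2, u_n + (h/2)·k1); k3 = f(t_n + h/2, u_n + (h/2)·k2); k4 = f(t_n + h, u_n + h·k3); u_{n+1} = u_n + (h/6)·(k1 + 2k2 + 2k3 + k4).
t=1.000000, u=0.930000:
  k1 = f(1.000000, 0.930000) = -0.504926
  k2 = f(1.100000, 0.879507) = -0.245948
  k3 = f(1.100000, 0.905405) = -0.326380
  k4 = f(1.200000, 0.864724) = -0.101081
  u ← 0.930000 + (0.2/6)·(k1 + 2k2 + 2k3 + k4) = 0.871645
u(1.2) ≈ 0.8716

0.8716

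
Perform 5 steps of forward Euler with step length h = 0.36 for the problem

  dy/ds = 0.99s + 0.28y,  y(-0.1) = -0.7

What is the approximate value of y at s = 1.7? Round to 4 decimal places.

Euler: y_{n+1} = y_n + h·f(s_n, y_n).
s=-0.100000, y=-0.700000: f=-0.295000 → y ← -0.700000 + 0.36·(-0.295000) = -0.806200
s=0.260000, y=-0.806200: f=0.031664 → y ← -0.806200 + 0.36·0.031664 = -0.794801
s=0.620000, y=-0.794801: f=0.391256 → y ← -0.794801 + 0.36·0.391256 = -0.653949
s=0.980000, y=-0.653949: f=0.787094 → y ← -0.653949 + 0.36·0.787094 = -0.370595
s=1.340000, y=-0.370595: f=1.222833 → y ← -0.370595 + 0.36·1.222833 = 0.069625
y(1.7) ≈ 0.0696

0.0696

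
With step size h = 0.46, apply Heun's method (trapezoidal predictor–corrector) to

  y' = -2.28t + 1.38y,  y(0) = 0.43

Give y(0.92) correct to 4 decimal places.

0.1302

Heun: k1 = f(t_n, y_n); k2 = f(t_n + h, y_n + h·k1); y_{n+1} = y_n + (h/2)·(k1 + k2).
t=0.000000, y=0.430000:
  k1 = f(0.000000, 0.430000) = 0.593400
  k2 = f(0.460000, 0.702964) = -0.078710
  y ← 0.430000 + (0.46/2)·(0.593400 + (-0.078710)) = 0.548379
t=0.460000, y=0.548379:
  k1 = f(0.460000, 0.548379) = -0.292037
  k2 = f(0.920000, 0.414042) = -1.526223
  y ← 0.548379 + (0.46/2)·(-0.292037 + (-1.526223)) = 0.130179
y(0.92) ≈ 0.1302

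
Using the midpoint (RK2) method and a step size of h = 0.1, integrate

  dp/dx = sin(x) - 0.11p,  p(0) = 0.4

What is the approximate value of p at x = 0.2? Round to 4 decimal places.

Midpoint: k1 = f(x_n, p_n); k2 = f(x_n + h/2, p_n + (h/2)·k1); p_{n+1} = p_n + h·k2.
x=0.000000, p=0.400000:
  k1 = f(0.000000, 0.400000) = -0.044000
  k2 = f(0.050000, 0.397800) = 0.006221
  p ← 0.400000 + 0.1·0.006221 = 0.400622
x=0.100000, p=0.400622:
  k1 = f(0.100000, 0.400622) = 0.055765
  k2 = f(0.150000, 0.403410) = 0.105063
  p ← 0.400622 + 0.1·0.105063 = 0.411128
p(0.2) ≈ 0.4111

0.4111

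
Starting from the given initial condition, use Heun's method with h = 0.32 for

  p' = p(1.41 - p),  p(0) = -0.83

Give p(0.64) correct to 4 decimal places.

Heun: k1 = f(x_n, p_n); k2 = f(x_n + h, p_n + h·k1); p_{n+1} = p_n + (h/2)·(k1 + k2).
x=0.000000, p=-0.830000:
  k1 = f(0.000000, -0.830000) = -1.859200
  k2 = f(0.320000, -1.424944) = -4.039636
  p ← -0.830000 + (0.32/2)·(-1.859200 + (-4.039636)) = -1.773814
x=0.320000, p=-1.773814:
  k1 = f(0.320000, -1.773814) = -5.647493
  k2 = f(0.640000, -3.581012) = -17.872870
  p ← -1.773814 + (0.32/2)·(-5.647493 + (-17.872870)) = -5.537072
p(0.64) ≈ -5.5371

-5.5371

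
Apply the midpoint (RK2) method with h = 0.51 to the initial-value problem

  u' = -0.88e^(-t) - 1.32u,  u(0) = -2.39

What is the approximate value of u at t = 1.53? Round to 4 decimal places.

-0.6016

Midpoint: k1 = f(t_n, u_n); k2 = f(t_n + h/2, u_n + (h/2)·k1); u_{n+1} = u_n + h·k2.
t=0.000000, u=-2.390000:
  k1 = f(0.000000, -2.390000) = 2.274800
  k2 = f(0.255000, -1.809926) = 1.707176
  u ← -2.390000 + 0.51·1.707176 = -1.519340
t=0.510000, u=-1.519340:
  k1 = f(0.510000, -1.519340) = 1.477093
  k2 = f(0.765000, -1.142682) = 1.098846
  u ← -1.519340 + 0.51·1.098846 = -0.958929
t=1.020000, u=-0.958929:
  k1 = f(1.020000, -0.958929) = 0.948463
  k2 = f(1.275000, -0.717071) = 0.700634
  u ← -0.958929 + 0.51·0.700634 = -0.601605
u(1.53) ≈ -0.6016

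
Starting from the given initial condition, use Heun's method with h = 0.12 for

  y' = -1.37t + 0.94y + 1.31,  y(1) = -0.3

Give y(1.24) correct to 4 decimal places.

-0.4336

Heun: k1 = f(t_n, y_n); k2 = f(t_n + h, y_n + h·k1); y_{n+1} = y_n + (h/2)·(k1 + k2).
t=1.000000, y=-0.300000:
  k1 = f(1.000000, -0.300000) = -0.342000
  k2 = f(1.120000, -0.341040) = -0.544978
  y ← -0.300000 + (0.12/2)·(-0.342000 + (-0.544978)) = -0.353219
t=1.120000, y=-0.353219:
  k1 = f(1.120000, -0.353219) = -0.556426
  k2 = f(1.240000, -0.419990) = -0.783590
  y ← -0.353219 + (0.12/2)·(-0.556426 + (-0.783590)) = -0.433620
y(1.24) ≈ -0.4336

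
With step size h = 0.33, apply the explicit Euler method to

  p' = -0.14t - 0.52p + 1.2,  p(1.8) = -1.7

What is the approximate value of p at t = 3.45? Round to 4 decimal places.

Euler: p_{n+1} = p_n + h·f(t_n, p_n).
t=1.800000, p=-1.700000: f=1.832000 → p ← -1.700000 + 0.33·1.832000 = -1.095440
t=2.130000, p=-1.095440: f=1.471429 → p ← -1.095440 + 0.33·1.471429 = -0.609868
t=2.460000, p=-0.609868: f=1.172732 → p ← -0.609868 + 0.33·1.172732 = -0.222867
t=2.790000, p=-0.222867: f=0.925291 → p ← -0.222867 + 0.33·0.925291 = 0.082479
t=3.120000, p=0.082479: f=0.720311 → p ← 0.082479 + 0.33·0.720311 = 0.320182
p(3.45) ≈ 0.3202

0.3202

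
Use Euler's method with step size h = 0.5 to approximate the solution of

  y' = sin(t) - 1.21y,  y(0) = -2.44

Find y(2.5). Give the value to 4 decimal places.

0.7086

Euler: y_{n+1} = y_n + h·f(t_n, y_n).
t=0.000000, y=-2.440000: f=2.952400 → y ← -2.440000 + 0.5·2.952400 = -0.963800
t=0.500000, y=-0.963800: f=1.645624 → y ← -0.963800 + 0.5·1.645624 = -0.140988
t=1.000000, y=-0.140988: f=1.012067 → y ← -0.140988 + 0.5·1.012067 = 0.365045
t=1.500000, y=0.365045: f=0.555790 → y ← 0.365045 + 0.5·0.555790 = 0.642940
t=2.000000, y=0.642940: f=0.131340 → y ← 0.642940 + 0.5·0.131340 = 0.708610
y(2.5) ≈ 0.7086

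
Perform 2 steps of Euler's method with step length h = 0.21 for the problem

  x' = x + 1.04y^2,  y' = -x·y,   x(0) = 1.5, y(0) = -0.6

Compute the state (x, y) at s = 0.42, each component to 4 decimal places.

Euler on (x,y): x_{n+1} = x_n + h·x', y_{n+1} = y_n + h·y'.
0.000000: (1.500000, -0.600000); f=(1.874400, 0.900000) → (1.893624, -0.411000)
0.210000: (1.893624, -0.411000); f=(2.069302, 0.778279) → (2.328177, -0.247561)
(x(0.42), y(0.42)) ≈ (2.3282, -0.2476)

2.3282, -0.2476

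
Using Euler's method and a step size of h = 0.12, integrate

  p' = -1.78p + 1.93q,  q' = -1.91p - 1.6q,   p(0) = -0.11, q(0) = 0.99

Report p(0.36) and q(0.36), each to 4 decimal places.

0.3854, 0.4427

Euler on (p,q): p_{n+1} = p_n + h·p', q_{n+1} = q_n + h·q'.
0.000000: (-0.110000, 0.990000); f=(2.106500, -1.373900) → (0.142780, 0.825132)
0.120000: (0.142780, 0.825132); f=(1.338356, -1.592921) → (0.303383, 0.633981)
0.240000: (0.303383, 0.633981); f=(0.683563, -1.593831) → (0.385410, 0.442722)
(p(0.36), q(0.36)) ≈ (0.3854, 0.4427)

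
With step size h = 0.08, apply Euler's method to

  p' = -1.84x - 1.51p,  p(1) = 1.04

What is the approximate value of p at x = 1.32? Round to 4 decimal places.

Euler: p_{n+1} = p_n + h·f(x_n, p_n).
x=1.000000, p=1.040000: f=-3.410400 → p ← 1.040000 + 0.08·(-3.410400) = 0.767168
x=1.080000, p=0.767168: f=-3.145624 → p ← 0.767168 + 0.08·(-3.145624) = 0.515518
x=1.160000, p=0.515518: f=-2.912832 → p ← 0.515518 + 0.08·(-2.912832) = 0.282492
x=1.240000, p=0.282492: f=-2.708162 → p ← 0.282492 + 0.08·(-2.708162) = 0.065839
p(1.32) ≈ 0.0658

0.0658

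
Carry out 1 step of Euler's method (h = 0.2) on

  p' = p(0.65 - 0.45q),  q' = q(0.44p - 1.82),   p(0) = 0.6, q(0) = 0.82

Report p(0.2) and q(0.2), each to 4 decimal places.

0.6337, 0.5648

Euler on (p,q): p_{n+1} = p_n + h·p', q_{n+1} = q_n + h·q'.
0.000000: (0.600000, 0.820000); f=(0.168600, -1.275920) → (0.633720, 0.564816)
(p(0.2), q(0.2)) ≈ (0.6337, 0.5648)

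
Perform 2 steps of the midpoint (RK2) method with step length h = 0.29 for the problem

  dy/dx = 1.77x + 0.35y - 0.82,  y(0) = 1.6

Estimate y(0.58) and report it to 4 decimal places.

1.7463

Midpoint: k1 = f(x_n, y_n); k2 = f(x_n + h/2, y_n + (h/2)·k1); y_{n+1} = y_n + h·k2.
x=0.000000, y=1.600000:
  k1 = f(0.000000, 1.600000) = -0.260000
  k2 = f(0.145000, 1.562300) = -0.016545
  y ← 1.600000 + 0.29·(-0.016545) = 1.595202
x=0.290000, y=1.595202:
  k1 = f(0.290000, 1.595202) = 0.251621
  k2 = f(0.435000, 1.631687) = 0.521040
  y ← 1.595202 + 0.29·0.521040 = 1.746304
y(0.58) ≈ 1.7463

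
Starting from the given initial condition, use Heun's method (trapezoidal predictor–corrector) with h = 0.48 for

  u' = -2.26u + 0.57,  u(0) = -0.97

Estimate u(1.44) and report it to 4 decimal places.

0.0961

Heun: k1 = f(x_n, u_n); k2 = f(x_n + h, u_n + h·k1); u_{n+1} = u_n + (h/2)·(k1 + k2).
x=0.000000, u=-0.970000:
  k1 = f(0.000000, -0.970000) = 2.762200
  k2 = f(0.480000, 0.355856) = -0.234235
  u ← -0.970000 + (0.48/2)·(2.762200 + (-0.234235)) = -0.363288
x=0.480000, u=-0.363288:
  k1 = f(0.480000, -0.363288) = 1.391032
  k2 = f(0.960000, 0.304407) = -0.117959
  u ← -0.363288 + (0.48/2)·(1.391032 + (-0.117959)) = -0.057751
x=0.960000, u=-0.057751:
  k1 = f(0.960000, -0.057751) = 0.700517
  k2 = f(1.440000, 0.278497) = -0.059404
  u ← -0.057751 + (0.48/2)·(0.700517 + (-0.059404)) = 0.096116
u(1.44) ≈ 0.0961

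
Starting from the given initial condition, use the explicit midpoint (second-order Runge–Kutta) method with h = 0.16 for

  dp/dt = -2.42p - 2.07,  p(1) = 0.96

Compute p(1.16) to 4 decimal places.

Midpoint: k1 = f(t_n, p_n); k2 = f(t_n + h/2, p_n + (h/2)·k1); p_{n+1} = p_n + h·k2.
t=1.000000, p=0.960000:
  k1 = f(1.000000, 0.960000) = -4.393200
  k2 = f(1.080000, 0.608544) = -3.542676
  p ← 0.960000 + 0.16·(-3.542676) = 0.393172
p(1.16) ≈ 0.3932

0.3932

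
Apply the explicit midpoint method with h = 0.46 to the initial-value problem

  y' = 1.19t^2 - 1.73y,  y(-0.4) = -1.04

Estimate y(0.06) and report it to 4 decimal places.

-0.5607

Midpoint: k1 = f(t_n, y_n); k2 = f(t_n + h/2, y_n + (h/2)·k1); y_{n+1} = y_n + h·k2.
t=-0.400000, y=-1.040000:
  k1 = f(-0.400000, -1.040000) = 1.989600
  k2 = f(-0.170000, -0.582392) = 1.041929
  y ← -1.040000 + 0.46·1.041929 = -0.560713
y(0.06) ≈ -0.5607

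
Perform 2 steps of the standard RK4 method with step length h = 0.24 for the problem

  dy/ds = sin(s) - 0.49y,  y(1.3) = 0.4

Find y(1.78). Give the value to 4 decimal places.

0.7397

RK4: k1 = f(s_n, y_n); k2 = f(s_n + h/2, y_n + (h/2)·k1); k3 = f(s_n + h/2, y_n + (h/2)·k2); k4 = f(s_n + h, y_n + h·k3); y_{n+1} = y_n + (h/6)·(k1 + 2k2 + 2k3 + k4).
s=1.300000, y=0.400000:
  k1 = f(1.300000, 0.400000) = 0.767558
  k2 = f(1.420000, 0.492107) = 0.747519
  k3 = f(1.420000, 0.489702) = 0.748698
  k4 = f(1.540000, 0.579687) = 0.715479
  y ← 0.400000 + (0.24/6)·(k1 + 2k2 + 2k3 + k4) = 0.579019
s=1.540000, y=0.579019:
  k1 = f(1.540000, 0.579019) = 0.715807
  k2 = f(1.660000, 0.664916) = 0.670215
  k3 = f(1.660000, 0.659445) = 0.672896
  k4 = f(1.780000, 0.740514) = 0.615345
  y ← 0.579019 + (0.24/6)·(k1 + 2k2 + 2k3 + k4) = 0.739714
y(1.78) ≈ 0.7397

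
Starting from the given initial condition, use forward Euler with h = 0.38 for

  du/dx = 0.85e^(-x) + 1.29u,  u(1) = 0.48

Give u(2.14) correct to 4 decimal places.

Euler: u_{n+1} = u_n + h·f(x_n, u_n).
x=1.000000, u=0.480000: f=0.931898 → u ← 0.480000 + 0.38·0.931898 = 0.834121
x=1.380000, u=0.834121: f=1.289858 → u ← 0.834121 + 0.38·1.289858 = 1.324267
x=1.760000, u=1.324267: f=1.854543 → u ← 1.324267 + 0.38·1.854543 = 2.028993
u(2.14) ≈ 2.0290

2.0290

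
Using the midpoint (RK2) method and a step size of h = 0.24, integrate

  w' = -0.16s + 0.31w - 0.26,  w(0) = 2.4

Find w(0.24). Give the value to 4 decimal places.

Midpoint: k1 = f(s_n, w_n); k2 = f(s_n + h/2, w_n + (h/2)·k1); w_{n+1} = w_n + h·k2.
s=0.000000, w=2.400000:
  k1 = f(0.000000, 2.400000) = 0.484000
  k2 = f(0.120000, 2.458080) = 0.482805
  w ← 2.400000 + 0.24·0.482805 = 2.515873
w(0.24) ≈ 2.5159

2.5159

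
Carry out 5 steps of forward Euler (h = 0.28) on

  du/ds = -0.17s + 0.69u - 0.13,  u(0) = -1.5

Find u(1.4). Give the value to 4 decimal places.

-4.0568

Euler: u_{n+1} = u_n + h·f(s_n, u_n).
s=0.000000, u=-1.500000: f=-1.165000 → u ← -1.500000 + 0.28·(-1.165000) = -1.826200
s=0.280000, u=-1.826200: f=-1.437678 → u ← -1.826200 + 0.28·(-1.437678) = -2.228750
s=0.560000, u=-2.228750: f=-1.763037 → u ← -2.228750 + 0.28·(-1.763037) = -2.722400
s=0.840000, u=-2.722400: f=-2.151256 → u ← -2.722400 + 0.28·(-2.151256) = -3.324752
s=1.120000, u=-3.324752: f=-2.614479 → u ← -3.324752 + 0.28·(-2.614479) = -4.056806
u(1.4) ≈ -4.0568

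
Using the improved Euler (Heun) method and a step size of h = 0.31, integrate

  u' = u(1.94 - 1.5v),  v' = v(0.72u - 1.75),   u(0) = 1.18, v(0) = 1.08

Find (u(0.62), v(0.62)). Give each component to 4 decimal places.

1.8015, 0.6821

Heun on (u,v): k1 = f(t_n, state_n); k2 = f(t_n + h, state_n + h·k1); state_{n+1} = state_n + (h/2)·(k1 + k2).
0.000000: (1.180000, 1.080000)
  k1 = (0.377600, -0.972432)
  predictor → (1.297056, 0.778546)
  k2 = (1.001562, -0.635387)
  → (1.393770, 0.830788)
0.310000: (1.393770, 0.830788)
  k1 = (0.967023, -0.620171)
  predictor → (1.693547, 0.638535)
  k2 = (1.663398, -0.338836)
  → (1.801485, 0.682142)
(u(0.62), v(0.62)) ≈ (1.8015, 0.6821)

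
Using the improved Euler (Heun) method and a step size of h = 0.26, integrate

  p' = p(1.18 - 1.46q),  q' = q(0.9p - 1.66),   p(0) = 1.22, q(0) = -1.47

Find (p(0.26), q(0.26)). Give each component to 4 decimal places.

Heun on (p,q): k1 = f(x_n, state_n); k2 = f(x_n + h, state_n + h·k1); state_{n+1} = state_n + (h/2)·(k1 + k2).
0.000000: (1.220000, -1.470000)
  k1 = (4.057964, 0.826140)
  predictor → (2.275071, -1.255204)
  k2 = (6.853872, -0.486471)
  → (2.638539, -1.425843)
(p(0.26), q(0.26)) ≈ (2.6385, -1.4258)

2.6385, -1.4258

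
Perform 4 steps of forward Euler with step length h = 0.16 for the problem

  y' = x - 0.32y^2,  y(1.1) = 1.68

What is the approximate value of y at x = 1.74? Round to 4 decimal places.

Euler: y_{n+1} = y_n + h·f(x_n, y_n).
x=1.100000, y=1.680000: f=0.196832 → y ← 1.680000 + 0.16·0.196832 = 1.711493
x=1.260000, y=1.711493: f=0.322653 → y ← 1.711493 + 0.16·0.322653 = 1.763118
x=1.420000, y=1.763118: f=0.425253 → y ← 1.763118 + 0.16·0.425253 = 1.831158
x=1.580000, y=1.831158: f=0.506995 → y ← 1.831158 + 0.16·0.506995 = 1.912277
y(1.74) ≈ 1.9123

1.9123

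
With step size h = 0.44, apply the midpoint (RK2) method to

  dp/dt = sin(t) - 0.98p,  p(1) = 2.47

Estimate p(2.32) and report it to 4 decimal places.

Midpoint: k1 = f(t_n, p_n); k2 = f(t_n + h/2, p_n + (h/2)·k1); p_{n+1} = p_n + h·k2.
t=1.000000, p=2.470000:
  k1 = f(1.000000, 2.470000) = -1.579129
  k2 = f(1.220000, 2.122592) = -1.141040
  p ← 2.470000 + 0.44·(-1.141040) = 1.967942
t=1.440000, p=1.967942:
  k1 = f(1.440000, 1.967942) = -0.937125
  k2 = f(1.660000, 1.761775) = -0.730515
  p ← 1.967942 + 0.44·(-0.730515) = 1.646516
t=1.880000, p=1.646516:
  k1 = f(1.880000, 1.646516) = -0.661009
  k2 = f(2.100000, 1.501094) = -0.607862
  p ← 1.646516 + 0.44·(-0.607862) = 1.379056
p(2.32) ≈ 1.3791

1.3791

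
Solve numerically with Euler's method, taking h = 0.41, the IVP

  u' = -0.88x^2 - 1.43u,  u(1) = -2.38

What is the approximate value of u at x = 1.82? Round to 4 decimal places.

Euler: u_{n+1} = u_n + h·f(x_n, u_n).
x=1.000000, u=-2.380000: f=2.523400 → u ← -2.380000 + 0.41·2.523400 = -1.345406
x=1.410000, u=-1.345406: f=0.174403 → u ← -1.345406 + 0.41·0.174403 = -1.273901
u(1.82) ≈ -1.2739

-1.2739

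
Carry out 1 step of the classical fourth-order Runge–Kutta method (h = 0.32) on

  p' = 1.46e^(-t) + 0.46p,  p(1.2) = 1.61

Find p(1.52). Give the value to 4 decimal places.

RK4: k1 = f(t_n, p_n); k2 = f(t_n + h/2, p_n + (h/2)·k1); k3 = f(t_n + h/2, p_n + (h/2)·k2); k4 = f(t_n + h, p_n + h·k3); p_{n+1} = p_n + (h/6)·(k1 + 2k2 + 2k3 + k4).
t=1.200000, p=1.610000:
  k1 = f(1.200000, 1.610000) = 1.180344
  k2 = f(1.360000, 1.798855) = 1.202198
  k3 = f(1.360000, 1.802352) = 1.203807
  k4 = f(1.520000, 1.995218) = 1.237120
  p ← 1.610000 + (0.32/6)·(k1 + 2k2 + 2k3 + k4) = 1.995572
p(1.52) ≈ 1.9956

1.9956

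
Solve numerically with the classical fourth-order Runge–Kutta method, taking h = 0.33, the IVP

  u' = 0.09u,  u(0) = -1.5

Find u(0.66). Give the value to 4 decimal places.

RK4: k1 = f(t_n, u_n); k2 = f(t_n + h/2, u_n + (h/2)·k1); k3 = f(t_n + h/2, u_n + (h/2)·k2); k4 = f(t_n + h, u_n + h·k3); u_{n+1} = u_n + (h/6)·(k1 + 2k2 + 2k3 + k4).
t=0.000000, u=-1.500000:
  k1 = f(0.000000, -1.500000) = -0.135000
  k2 = f(0.165000, -1.522275) = -0.137005
  k3 = f(0.165000, -1.522606) = -0.137035
  k4 = f(0.330000, -1.545221) = -0.139070
  u ← -1.500000 + (0.33/6)·(k1 + 2k2 + 2k3 + k4) = -1.545218
t=0.330000, u=-1.545218:
  k1 = f(0.330000, -1.545218) = -0.139070
  k2 = f(0.495000, -1.568165) = -0.141135
  k3 = f(0.495000, -1.568505) = -0.141165
  k4 = f(0.660000, -1.591803) = -0.143262
  u ← -1.545218 + (0.33/6)·(k1 + 2k2 + 2k3 + k4) = -1.591799
u(0.66) ≈ -1.5918

-1.5918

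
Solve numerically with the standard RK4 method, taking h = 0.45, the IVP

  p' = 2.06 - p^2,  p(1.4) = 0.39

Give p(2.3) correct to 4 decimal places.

RK4: k1 = f(s_n, p_n); k2 = f(s_n + h/2, p_n + (h/2)·k1); k3 = f(s_n + h/2, p_n + (h/2)·k2); k4 = f(s_n + h, p_n + h·k3); p_{n+1} = p_n + (h/6)·(k1 + 2k2 + 2k3 + k4).
s=1.400000, p=0.390000:
  k1 = f(1.400000, 0.390000) = 1.907900
  k2 = f(1.625000, 0.819278) = 1.388784
  k3 = f(1.625000, 0.702476) = 1.566527
  k4 = f(1.850000, 1.094937) = 0.861113
  p ← 0.390000 + (0.45/6)·(k1 + 2k2 + 2k3 + k4) = 1.040973
s=1.850000, p=1.040973:
  k1 = f(1.850000, 1.040973) = 0.976376
  k2 = f(2.075000, 1.260657) = 0.470743
  k3 = f(2.075000, 1.146890) = 0.744644
  k4 = f(2.300000, 1.376062) = 0.166453
  p ← 1.040973 + (0.45/6)·(k1 + 2k2 + 2k3 + k4) = 1.308993
p(2.3) ≈ 1.3090

1.3090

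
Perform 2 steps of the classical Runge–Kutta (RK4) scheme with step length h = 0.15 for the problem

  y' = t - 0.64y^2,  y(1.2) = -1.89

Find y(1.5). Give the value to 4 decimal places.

-2.3227

RK4: k1 = f(t_n, y_n); k2 = f(t_n + h/2, y_n + (h/2)·k1); k3 = f(t_n + h/2, y_n + (h/2)·k2); k4 = f(t_n + h, y_n + h·k3); y_{n+1} = y_n + (h/6)·(k1 + 2k2 + 2k3 + k4).
t=1.200000, y=-1.890000:
  k1 = f(1.200000, -1.890000) = -1.086144
  k2 = f(1.275000, -1.971461) = -1.212461
  k3 = f(1.275000, -1.980935) = -1.236425
  k4 = f(1.350000, -2.075464) = -1.406832
  y ← -1.890000 + (0.15/6)·(k1 + 2k2 + 2k3 + k4) = -2.074769
t=1.350000, y=-2.074769:
  k1 = f(1.350000, -2.074769) = -1.404986
  k2 = f(1.425000, -2.180143) = -1.616934
  k3 = f(1.425000, -2.196039) = -1.661455
  k4 = f(1.500000, -2.323987) = -1.956586
  y ← -2.074769 + (0.15/6)·(k1 + 2k2 + 2k3 + k4) = -2.322727
y(1.5) ≈ -2.3227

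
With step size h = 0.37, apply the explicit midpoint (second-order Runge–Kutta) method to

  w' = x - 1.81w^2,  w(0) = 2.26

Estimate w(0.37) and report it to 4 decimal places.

Midpoint: k1 = f(x_n, w_n); k2 = f(x_n + h/2, w_n + (h/2)·k1); w_{n+1} = w_n + h·k2.
x=0.000000, w=2.260000:
  k1 = f(0.000000, 2.260000) = -9.244756
  k2 = f(0.185000, 0.549720) = -0.361968
  w ← 2.260000 + 0.37·(-0.361968) = 2.126072
w(0.37) ≈ 2.1261

2.1261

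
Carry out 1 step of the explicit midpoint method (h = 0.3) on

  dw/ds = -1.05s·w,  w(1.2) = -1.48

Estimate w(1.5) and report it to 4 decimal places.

Midpoint: k1 = f(s_n, w_n); k2 = f(s_n + h/2, w_n + (h/2)·k1); w_{n+1} = w_n + h·k2.
s=1.200000, w=-1.480000:
  k1 = f(1.200000, -1.480000) = 1.864800
  k2 = f(1.350000, -1.200280) = 1.701397
  w ← -1.480000 + 0.3·1.701397 = -0.969581
w(1.5) ≈ -0.9696

-0.9696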